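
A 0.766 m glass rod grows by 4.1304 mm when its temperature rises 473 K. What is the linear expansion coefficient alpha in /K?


Rearrange dL = alpha * L0 * dT for alpha:
  alpha = dL / (L0 * dT)
  alpha = (4.1304 / 1000) / (0.766 * 473) = 0.0000114 /K = 1.14 x 10^-5 /K

1.14 x 10^-5 /K


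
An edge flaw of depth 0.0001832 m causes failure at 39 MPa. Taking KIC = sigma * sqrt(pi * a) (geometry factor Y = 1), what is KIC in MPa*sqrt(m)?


Fracture toughness: KIC = sigma * sqrt(pi * a)
  pi * a = pi * 0.0001832 = 0.00057554
  sqrt(pi * a) = 0.02399
  KIC = 39 * 0.02399 = 0.936 MPa*sqrt(m)

0.936 MPa*sqrt(m)


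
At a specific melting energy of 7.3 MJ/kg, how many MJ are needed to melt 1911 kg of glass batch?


Total energy = mass * specific energy
  E = 1911 * 7.3 = 13950.3 MJ

13950.3 MJ


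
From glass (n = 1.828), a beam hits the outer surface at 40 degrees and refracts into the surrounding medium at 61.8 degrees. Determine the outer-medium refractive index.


Apply Snell's law: n1 * sin(theta1) = n2 * sin(theta2)
  n2 = n1 * sin(theta1) / sin(theta2)
  sin(40) = 0.642788
  sin(61.8) = 0.881303
  n2 = 1.828 * 0.642788 / 0.881303 = 1.3333

1.3333


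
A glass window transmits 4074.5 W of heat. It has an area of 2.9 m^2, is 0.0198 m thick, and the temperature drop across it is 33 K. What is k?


Fourier's law rearranged: k = Q * t / (A * dT)
  Numerator = 4074.5 * 0.0198 = 80.6751
  Denominator = 2.9 * 33 = 95.7
  k = 80.6751 / 95.7 = 0.843 W/mK

0.843 W/mK


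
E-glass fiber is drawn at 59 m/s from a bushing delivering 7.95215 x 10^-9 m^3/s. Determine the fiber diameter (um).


Cross-sectional area from continuity:
  A = Q / v = 7.95215 x 10^-9 / 59 = 1.347822 x 10^-10 m^2
Diameter from circular cross-section:
  d = sqrt(4A / pi) * 10^6 (m -> um)
  d = sqrt(4 * 1.347822 x 10^-10 / pi) * 10^6 = 13.1 um

13.1 um


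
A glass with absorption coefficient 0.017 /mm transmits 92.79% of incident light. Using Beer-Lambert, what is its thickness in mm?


Rearrange T = exp(-alpha * thickness):
  thickness = -ln(T) / alpha
  T = 92.79/100 = 0.9279
  ln(T) = -0.07483
  -ln(T) = 0.07483
  thickness = 0.07483 / 0.017 = 4.4 mm

4.4 mm


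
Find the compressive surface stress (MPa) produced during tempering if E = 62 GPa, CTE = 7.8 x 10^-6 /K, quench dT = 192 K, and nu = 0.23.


Tempering stress: sigma = E * alpha * dT / (1 - nu)
  E (MPa) = 62 * 1000 = 62000
  Numerator = 62000 * (7.8 x 10^-6) * 192 = 92.8512
  Denominator = 1 - 0.23 = 0.77
  sigma = 92.8512 / 0.77 = 120.6 MPa

120.6 MPa


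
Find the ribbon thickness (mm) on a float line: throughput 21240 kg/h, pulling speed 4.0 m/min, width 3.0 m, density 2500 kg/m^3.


Ribbon cross-section from mass balance:
  Volume rate = throughput / density = 21240 / 2500 = 8.496 m^3/h
  thickness = volume rate / (speed * 60 * width), i.e.
  thickness = throughput / (60 * speed * width * density) * 1000
  thickness = 21240 / (60 * 4.0 * 3.0 * 2500) * 1000 = 11.8 mm

11.8 mm


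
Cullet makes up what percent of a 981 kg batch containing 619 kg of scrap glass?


Cullet ratio = (cullet mass / total batch mass) * 100
  Ratio = 619 / 981 * 100 = 63.1%

63.1%


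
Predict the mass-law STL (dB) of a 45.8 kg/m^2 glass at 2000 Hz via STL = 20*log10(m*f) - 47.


Mass law: STL = 20 * log10(m * f) - 47
  m * f = 45.8 * 2000 = 91600
  log10(91600) = 4.9619
  STL = 20 * 4.9619 - 47 = 99.238 - 47 = 52.2 dB

52.2 dB


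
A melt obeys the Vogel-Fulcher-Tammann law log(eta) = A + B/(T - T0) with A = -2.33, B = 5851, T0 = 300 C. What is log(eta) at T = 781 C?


VFT equation: log(eta) = A + B / (T - T0)
  T - T0 = 781 - 300 = 481
  B / (T - T0) = 5851 / 481 = 12.164
  log(eta) = -2.33 + 12.164 = 9.834

9.834


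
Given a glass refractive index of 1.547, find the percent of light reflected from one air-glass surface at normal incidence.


Fresnel reflectance at normal incidence:
  R = ((n - 1)/(n + 1))^2
  (n - 1)/(n + 1) = (1.547 - 1)/(1.547 + 1) = 0.214762
  R = 0.214762^2 = 0.0461227
  R(%) = 0.0461227 * 100 = 4.612%

4.612%


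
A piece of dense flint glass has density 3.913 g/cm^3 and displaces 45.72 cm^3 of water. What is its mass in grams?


Rearrange rho = m / V:
  m = rho * V
  m = 3.913 * 45.72 = 178.902 g

178.902 g


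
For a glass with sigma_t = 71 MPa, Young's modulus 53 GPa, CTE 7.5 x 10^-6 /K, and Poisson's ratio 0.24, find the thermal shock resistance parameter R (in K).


Thermal shock resistance: R = sigma * (1 - nu) / (E * alpha)
  Numerator = 71 * (1 - 0.24) = 53.96
  Denominator = 53 * 1000 * (7.5 x 10^-6) = 0.3975
  R = 53.96 / 0.3975 = 135.7 K

135.7 K


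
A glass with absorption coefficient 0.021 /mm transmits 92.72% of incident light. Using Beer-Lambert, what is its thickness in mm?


Rearrange T = exp(-alpha * thickness):
  thickness = -ln(T) / alpha
  T = 92.72/100 = 0.9272
  ln(T) = -0.07559
  -ln(T) = 0.07559
  thickness = 0.07559 / 0.021 = 3.6 mm

3.6 mm


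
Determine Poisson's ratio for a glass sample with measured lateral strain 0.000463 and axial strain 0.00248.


Poisson's ratio: nu = lateral strain / axial strain
  nu = 0.000463 / 0.00248 = 0.1867

0.1867


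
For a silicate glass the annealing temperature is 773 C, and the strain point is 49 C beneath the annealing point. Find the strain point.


Strain point = annealing point - difference:
  T_strain = 773 - 49 = 724 C

724 C


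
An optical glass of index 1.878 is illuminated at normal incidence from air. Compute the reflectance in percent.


Fresnel reflectance at normal incidence:
  R = ((n - 1)/(n + 1))^2
  (n - 1)/(n + 1) = (1.878 - 1)/(1.878 + 1) = 0.305073
  R = 0.305073^2 = 0.0930695
  R(%) = 0.0930695 * 100 = 9.307%

9.307%


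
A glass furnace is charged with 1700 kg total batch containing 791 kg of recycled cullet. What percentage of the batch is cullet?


Cullet ratio = (cullet mass / total batch mass) * 100
  Ratio = 791 / 1700 * 100 = 46.53%

46.53%


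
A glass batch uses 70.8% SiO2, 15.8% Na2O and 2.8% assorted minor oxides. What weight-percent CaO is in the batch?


Pieces sum to 100%:
  CaO = 100 - (SiO2 + Na2O + others)
  CaO = 100 - (70.8 + 15.8 + 2.8) = 10.6%

10.6%


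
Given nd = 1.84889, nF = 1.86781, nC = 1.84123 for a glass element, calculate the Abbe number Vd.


Abbe number formula: Vd = (nd - 1) / (nF - nC)
  nd - 1 = 1.84889 - 1 = 0.84889
  nF - nC = 1.86781 - 1.84123 = 0.02658
  Vd = 0.84889 / 0.02658 = 31.94

31.94


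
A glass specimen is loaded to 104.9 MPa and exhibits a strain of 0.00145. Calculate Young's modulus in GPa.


Young's modulus: E = stress / strain
  E = 104.9 MPa / 0.00145 = 72344.83 MPa
Convert to GPa: 72344.83 / 1000 = 72.34 GPa

72.34 GPa


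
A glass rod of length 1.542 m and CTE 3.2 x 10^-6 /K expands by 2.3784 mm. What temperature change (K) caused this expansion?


Rearrange dL = alpha * L0 * dT for dT:
  dT = dL / (alpha * L0)
  dL (m) = 2.3784 / 1000 = 0.0023784
  dT = 0.0023784 / ((3.2 x 10^-6) * 1.542) = 482.0 K

482.0 K


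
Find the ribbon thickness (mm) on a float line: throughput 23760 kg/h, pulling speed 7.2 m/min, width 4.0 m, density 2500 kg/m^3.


Ribbon cross-section from mass balance:
  Volume rate = throughput / density = 23760 / 2500 = 9.504 m^3/h
  thickness = volume rate / (speed * 60 * width), i.e.
  thickness = throughput / (60 * speed * width * density) * 1000
  thickness = 23760 / (60 * 7.2 * 4.0 * 2500) * 1000 = 5.5 mm

5.5 mm


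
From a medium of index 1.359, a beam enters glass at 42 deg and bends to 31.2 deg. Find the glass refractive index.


Apply Snell's law: n1 * sin(theta1) = n2 * sin(theta2)
  n2 = n1 * sin(theta1) / sin(theta2)
  sin(42) = 0.669131
  sin(31.2) = 0.518027
  n2 = 1.359 * 0.669131 / 0.518027 = 1.7554

1.7554


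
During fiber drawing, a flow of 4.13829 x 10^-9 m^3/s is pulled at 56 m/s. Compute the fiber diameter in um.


Cross-sectional area from continuity:
  A = Q / v = 4.13829 x 10^-9 / 56 = 7.389804 x 10^-11 m^2
Diameter from circular cross-section:
  d = sqrt(4A / pi) * 10^6 (m -> um)
  d = sqrt(4 * 7.389804 x 10^-11 / pi) * 10^6 = 9.7 um

9.7 um


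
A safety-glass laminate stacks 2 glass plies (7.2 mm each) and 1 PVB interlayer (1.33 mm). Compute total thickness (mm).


Total thickness = glass contribution + PVB contribution
  Glass: 2 * 7.2 = 14.4 mm
  PVB: 1 * 1.33 = 1.33 mm
  Total = 14.4 + 1.33 = 15.73 mm

15.73 mm


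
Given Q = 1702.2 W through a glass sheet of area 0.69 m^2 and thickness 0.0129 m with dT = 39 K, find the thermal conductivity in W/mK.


Fourier's law rearranged: k = Q * t / (A * dT)
  Numerator = 1702.2 * 0.0129 = 21.95838
  Denominator = 0.69 * 39 = 26.91
  k = 21.95838 / 26.91 = 0.816 W/mK

0.816 W/mK


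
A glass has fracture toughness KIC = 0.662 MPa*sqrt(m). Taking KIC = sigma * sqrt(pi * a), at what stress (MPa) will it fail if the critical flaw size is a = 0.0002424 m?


Rearrange KIC = sigma * sqrt(pi * a):
  sigma = KIC / sqrt(pi * a)
  sqrt(pi * 0.0002424) = 0.027596
  sigma = 0.662 / 0.027596 = 23.99 MPa

23.99 MPa


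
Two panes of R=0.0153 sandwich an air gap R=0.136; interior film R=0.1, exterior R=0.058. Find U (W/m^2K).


Total thermal resistance (series):
  R_total = R_in + R_glass + R_air + R_glass + R_out
  R_total = 0.1 + 0.0153 + 0.136 + 0.0153 + 0.058 = 0.3246 m^2K/W
U-value = 1 / R_total = 1 / 0.3246 = 3.081 W/m^2K

3.081 W/m^2K


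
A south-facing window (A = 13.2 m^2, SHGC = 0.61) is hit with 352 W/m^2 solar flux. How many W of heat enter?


Solar heat gain: Q = Area * SHGC * Irradiance
  Q = 13.2 * 0.61 * 352 = 2834.3 W

2834.3 W


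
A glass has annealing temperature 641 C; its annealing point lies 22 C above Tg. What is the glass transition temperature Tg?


Rearrange T_anneal = Tg + offset for Tg:
  Tg = T_anneal - offset = 641 - 22 = 619 C

619 C


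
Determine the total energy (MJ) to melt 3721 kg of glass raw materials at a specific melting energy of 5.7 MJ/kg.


Total energy = mass * specific energy
  E = 3721 * 5.7 = 21209.7 MJ

21209.7 MJ


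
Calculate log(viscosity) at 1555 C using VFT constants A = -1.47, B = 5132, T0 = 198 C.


VFT equation: log(eta) = A + B / (T - T0)
  T - T0 = 1555 - 198 = 1357
  B / (T - T0) = 5132 / 1357 = 3.782
  log(eta) = -1.47 + 3.782 = 2.312

2.312


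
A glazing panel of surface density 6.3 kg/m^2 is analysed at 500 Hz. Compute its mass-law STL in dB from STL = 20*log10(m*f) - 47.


Mass law: STL = 20 * log10(m * f) - 47
  m * f = 6.3 * 500 = 3150
  log10(3150) = 3.49831
  STL = 20 * 3.49831 - 47 = 69.9662 - 47 = 23.0 dB

23.0 dB


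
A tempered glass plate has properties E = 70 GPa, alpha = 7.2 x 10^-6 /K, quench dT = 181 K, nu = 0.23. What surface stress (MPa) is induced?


Tempering stress: sigma = E * alpha * dT / (1 - nu)
  E (MPa) = 70 * 1000 = 70000
  Numerator = 70000 * (7.2 x 10^-6) * 181 = 91.224
  Denominator = 1 - 0.23 = 0.77
  sigma = 91.224 / 0.77 = 118.5 MPa

118.5 MPa


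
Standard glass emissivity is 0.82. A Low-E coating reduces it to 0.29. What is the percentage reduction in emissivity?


Percentage reduction = (1 - coated/uncoated) * 100
  Ratio = 0.29 / 0.82 = 0.3537
  Reduction = (1 - 0.3537) * 100 = 64.6%

64.6%


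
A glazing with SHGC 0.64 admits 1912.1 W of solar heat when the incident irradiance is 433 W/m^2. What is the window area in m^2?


Rearrange Q = Area * SHGC * Irradiance:
  Area = Q / (SHGC * Irradiance)
  Area = 1912.1 / (0.64 * 433) = 6.9 m^2

6.9 m^2


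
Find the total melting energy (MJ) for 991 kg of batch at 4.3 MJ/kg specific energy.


Total energy = mass * specific energy
  E = 991 * 4.3 = 4261.3 MJ

4261.3 MJ


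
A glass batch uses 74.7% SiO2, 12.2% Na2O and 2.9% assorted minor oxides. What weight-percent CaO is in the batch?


Pieces sum to 100%:
  CaO = 100 - (SiO2 + Na2O + others)
  CaO = 100 - (74.7 + 12.2 + 2.9) = 10.2%

10.2%


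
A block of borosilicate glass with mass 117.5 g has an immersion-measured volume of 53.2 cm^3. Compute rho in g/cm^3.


Use the definition of density:
  rho = mass / volume
  rho = 117.5 / 53.2 = 2.209 g/cm^3

2.209 g/cm^3


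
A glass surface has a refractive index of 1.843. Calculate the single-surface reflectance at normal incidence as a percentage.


Fresnel reflectance at normal incidence:
  R = ((n - 1)/(n + 1))^2
  (n - 1)/(n + 1) = (1.843 - 1)/(1.843 + 1) = 0.296518
  R = 0.296518^2 = 0.0879229
  R(%) = 0.0879229 * 100 = 8.792%

8.792%


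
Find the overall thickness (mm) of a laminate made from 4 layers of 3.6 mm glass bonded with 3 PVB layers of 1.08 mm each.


Total thickness = glass contribution + PVB contribution
  Glass: 4 * 3.6 = 14.4 mm
  PVB: 3 * 1.08 = 3.24 mm
  Total = 14.4 + 3.24 = 17.64 mm

17.64 mm


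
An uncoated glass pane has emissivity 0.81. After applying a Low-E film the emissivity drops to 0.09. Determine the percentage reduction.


Percentage reduction = (1 - coated/uncoated) * 100
  Ratio = 0.09 / 0.81 = 0.1111
  Reduction = (1 - 0.1111) * 100 = 88.9%

88.9%


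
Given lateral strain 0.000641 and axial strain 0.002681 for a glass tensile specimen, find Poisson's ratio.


Poisson's ratio: nu = lateral strain / axial strain
  nu = 0.000641 / 0.002681 = 0.2391

0.2391


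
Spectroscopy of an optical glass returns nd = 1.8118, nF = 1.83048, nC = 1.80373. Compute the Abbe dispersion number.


Abbe number formula: Vd = (nd - 1) / (nF - nC)
  nd - 1 = 1.8118 - 1 = 0.8118
  nF - nC = 1.83048 - 1.80373 = 0.02675
  Vd = 0.8118 / 0.02675 = 30.35

30.35


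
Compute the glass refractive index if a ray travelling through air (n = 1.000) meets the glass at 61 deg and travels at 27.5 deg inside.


Apply Snell's law: n1 * sin(theta1) = n2 * sin(theta2)
  n2 = n1 * sin(theta1) / sin(theta2)
  sin(61) = 0.87462
  sin(27.5) = 0.461749
  n2 = 1.000 * 0.87462 / 0.461749 = 1.8941

1.8941


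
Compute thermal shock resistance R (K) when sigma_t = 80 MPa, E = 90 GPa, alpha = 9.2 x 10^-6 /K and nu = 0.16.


Thermal shock resistance: R = sigma * (1 - nu) / (E * alpha)
  Numerator = 80 * (1 - 0.16) = 67.2
  Denominator = 90 * 1000 * (9.2 x 10^-6) = 0.828
  R = 67.2 / 0.828 = 81.2 K

81.2 K


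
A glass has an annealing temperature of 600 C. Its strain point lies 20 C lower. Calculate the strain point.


Strain point = annealing point - difference:
  T_strain = 600 - 20 = 580 C

580 C


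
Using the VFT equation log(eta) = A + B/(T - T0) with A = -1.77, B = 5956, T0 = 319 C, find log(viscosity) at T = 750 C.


VFT equation: log(eta) = A + B / (T - T0)
  T - T0 = 750 - 319 = 431
  B / (T - T0) = 5956 / 431 = 13.819
  log(eta) = -1.77 + 13.819 = 12.049

12.049


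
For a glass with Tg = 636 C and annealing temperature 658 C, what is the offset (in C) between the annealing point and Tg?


Offset = T_anneal - Tg:
  offset = 658 - 636 = 22 C

22 C


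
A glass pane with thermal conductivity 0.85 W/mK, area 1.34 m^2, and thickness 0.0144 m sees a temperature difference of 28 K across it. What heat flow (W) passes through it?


Fourier's law: Q = k * A * dT / t
  Q = 0.85 * 1.34 * 28 / 0.0144
  Q = 31.892 / 0.0144 = 2214.7 W

2214.7 W


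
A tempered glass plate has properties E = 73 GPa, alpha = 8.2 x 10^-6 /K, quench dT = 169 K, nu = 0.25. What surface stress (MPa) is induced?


Tempering stress: sigma = E * alpha * dT / (1 - nu)
  E (MPa) = 73 * 1000 = 73000
  Numerator = 73000 * (8.2 x 10^-6) * 169 = 101.1634
  Denominator = 1 - 0.25 = 0.75
  sigma = 101.1634 / 0.75 = 134.9 MPa

134.9 MPa


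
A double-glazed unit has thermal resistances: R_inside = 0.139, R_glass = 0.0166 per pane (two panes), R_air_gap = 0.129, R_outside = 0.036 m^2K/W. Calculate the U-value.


Total thermal resistance (series):
  R_total = R_in + R_glass + R_air + R_glass + R_out
  R_total = 0.139 + 0.0166 + 0.129 + 0.0166 + 0.036 = 0.3372 m^2K/W
U-value = 1 / R_total = 1 / 0.3372 = 2.966 W/m^2K

2.966 W/m^2K


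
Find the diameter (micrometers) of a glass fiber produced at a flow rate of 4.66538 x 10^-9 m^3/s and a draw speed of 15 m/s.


Cross-sectional area from continuity:
  A = Q / v = 4.66538 x 10^-9 / 15 = 3.110253 x 10^-10 m^2
Diameter from circular cross-section:
  d = sqrt(4A / pi) * 10^6 (m -> um)
  d = sqrt(4 * 3.110253 x 10^-10 / pi) * 10^6 = 19.9 um

19.9 um


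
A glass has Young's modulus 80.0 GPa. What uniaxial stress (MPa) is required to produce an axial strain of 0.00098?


Rearrange E = sigma / epsilon:
  sigma = E * epsilon
  E (MPa) = 80.0 * 1000 = 80000
  sigma = 80000 * 0.00098 = 78.4 MPa

78.4 MPa


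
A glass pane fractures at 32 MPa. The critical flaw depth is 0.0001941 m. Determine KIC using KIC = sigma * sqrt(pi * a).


Fracture toughness: KIC = sigma * sqrt(pi * a)
  pi * a = pi * 0.0001941 = 0.000609783
  sqrt(pi * a) = 0.024694
  KIC = 32 * 0.024694 = 0.79 MPa*sqrt(m)

0.79 MPa*sqrt(m)


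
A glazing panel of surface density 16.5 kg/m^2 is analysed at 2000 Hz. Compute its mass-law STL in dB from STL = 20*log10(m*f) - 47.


Mass law: STL = 20 * log10(m * f) - 47
  m * f = 16.5 * 2000 = 33000
  log10(33000) = 4.51851
  STL = 20 * 4.51851 - 47 = 90.3702 - 47 = 43.4 dB

43.4 dB


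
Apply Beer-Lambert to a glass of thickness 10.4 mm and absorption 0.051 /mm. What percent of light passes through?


Beer-Lambert law: T = exp(-alpha * thickness)
  exponent = -0.051 * 10.4 = -0.5304
  T = exp(-0.5304) = 0.5884
  Percentage = 0.5884 * 100 = 58.84%

58.84%


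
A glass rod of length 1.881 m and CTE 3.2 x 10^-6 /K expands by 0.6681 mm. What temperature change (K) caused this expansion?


Rearrange dL = alpha * L0 * dT for dT:
  dT = dL / (alpha * L0)
  dL (m) = 0.6681 / 1000 = 0.0006681
  dT = 0.0006681 / ((3.2 x 10^-6) * 1.881) = 111.0 K

111.0 K


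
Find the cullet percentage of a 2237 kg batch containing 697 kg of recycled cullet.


Cullet ratio = (cullet mass / total batch mass) * 100
  Ratio = 697 / 2237 * 100 = 31.16%

31.16%


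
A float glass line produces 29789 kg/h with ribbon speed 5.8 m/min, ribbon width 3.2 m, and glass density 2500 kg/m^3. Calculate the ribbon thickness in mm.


Ribbon cross-section from mass balance:
  Volume rate = throughput / density = 29789 / 2500 = 11.9156 m^3/h
  thickness = volume rate / (speed * 60 * width), i.e.
  thickness = throughput / (60 * speed * width * density) * 1000
  thickness = 29789 / (60 * 5.8 * 3.2 * 2500) * 1000 = 10.7 mm

10.7 mm


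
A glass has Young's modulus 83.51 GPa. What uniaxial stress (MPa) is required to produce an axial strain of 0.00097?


Rearrange E = sigma / epsilon:
  sigma = E * epsilon
  E (MPa) = 83.51 * 1000 = 83510
  sigma = 83510 * 0.00097 = 81.0 MPa

81.0 MPa


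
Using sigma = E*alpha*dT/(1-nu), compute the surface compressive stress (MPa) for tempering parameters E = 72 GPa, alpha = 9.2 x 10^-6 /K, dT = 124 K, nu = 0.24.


Tempering stress: sigma = E * alpha * dT / (1 - nu)
  E (MPa) = 72 * 1000 = 72000
  Numerator = 72000 * (9.2 x 10^-6) * 124 = 82.1376
  Denominator = 1 - 0.24 = 0.76
  sigma = 82.1376 / 0.76 = 108.1 MPa

108.1 MPa


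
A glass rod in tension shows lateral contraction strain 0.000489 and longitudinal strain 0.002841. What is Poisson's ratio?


Poisson's ratio: nu = lateral strain / axial strain
  nu = 0.000489 / 0.002841 = 0.1721

0.1721


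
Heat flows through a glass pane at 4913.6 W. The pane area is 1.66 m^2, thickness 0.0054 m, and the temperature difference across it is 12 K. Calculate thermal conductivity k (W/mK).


Fourier's law rearranged: k = Q * t / (A * dT)
  Numerator = 4913.6 * 0.0054 = 26.53344
  Denominator = 1.66 * 12 = 19.92
  k = 26.53344 / 19.92 = 1.332 W/mK

1.332 W/mK


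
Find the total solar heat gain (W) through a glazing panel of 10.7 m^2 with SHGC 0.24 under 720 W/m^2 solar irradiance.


Solar heat gain: Q = Area * SHGC * Irradiance
  Q = 10.7 * 0.24 * 720 = 1849 W

1849 W


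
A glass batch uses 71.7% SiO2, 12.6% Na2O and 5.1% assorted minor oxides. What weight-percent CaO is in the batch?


Pieces sum to 100%:
  CaO = 100 - (SiO2 + Na2O + others)
  CaO = 100 - (71.7 + 12.6 + 5.1) = 10.6%

10.6%


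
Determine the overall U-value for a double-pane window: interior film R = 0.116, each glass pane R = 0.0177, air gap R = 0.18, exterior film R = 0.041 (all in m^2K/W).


Total thermal resistance (series):
  R_total = R_in + R_glass + R_air + R_glass + R_out
  R_total = 0.116 + 0.0177 + 0.18 + 0.0177 + 0.041 = 0.3724 m^2K/W
U-value = 1 / R_total = 1 / 0.3724 = 2.685 W/m^2K

2.685 W/m^2K


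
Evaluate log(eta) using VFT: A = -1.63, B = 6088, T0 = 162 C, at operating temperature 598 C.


VFT equation: log(eta) = A + B / (T - T0)
  T - T0 = 598 - 162 = 436
  B / (T - T0) = 6088 / 436 = 13.963
  log(eta) = -1.63 + 13.963 = 12.333

12.333


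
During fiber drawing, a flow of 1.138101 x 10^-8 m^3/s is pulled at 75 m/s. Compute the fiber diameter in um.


Cross-sectional area from continuity:
  A = Q / v = 1.138101 x 10^-8 / 75 = 1.517468 x 10^-10 m^2
Diameter from circular cross-section:
  d = sqrt(4A / pi) * 10^6 (m -> um)
  d = sqrt(4 * 1.517468 x 10^-10 / pi) * 10^6 = 13.9 um

13.9 um


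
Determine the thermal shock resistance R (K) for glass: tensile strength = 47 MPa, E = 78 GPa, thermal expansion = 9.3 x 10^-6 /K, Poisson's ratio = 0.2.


Thermal shock resistance: R = sigma * (1 - nu) / (E * alpha)
  Numerator = 47 * (1 - 0.2) = 37.6
  Denominator = 78 * 1000 * (9.3 x 10^-6) = 0.7254
  R = 37.6 / 0.7254 = 51.8 K

51.8 K


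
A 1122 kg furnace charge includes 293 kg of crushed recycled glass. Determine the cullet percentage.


Cullet ratio = (cullet mass / total batch mass) * 100
  Ratio = 293 / 1122 * 100 = 26.11%

26.11%


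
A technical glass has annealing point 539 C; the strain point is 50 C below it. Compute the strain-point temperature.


Strain point = annealing point - difference:
  T_strain = 539 - 50 = 489 C

489 C


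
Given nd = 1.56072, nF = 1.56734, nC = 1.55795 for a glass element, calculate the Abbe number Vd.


Abbe number formula: Vd = (nd - 1) / (nF - nC)
  nd - 1 = 1.56072 - 1 = 0.56072
  nF - nC = 1.56734 - 1.55795 = 0.00939
  Vd = 0.56072 / 0.00939 = 59.71

59.71


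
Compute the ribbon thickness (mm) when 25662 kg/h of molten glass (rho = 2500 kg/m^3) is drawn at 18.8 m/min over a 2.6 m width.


Ribbon cross-section from mass balance:
  Volume rate = throughput / density = 25662 / 2500 = 10.2648 m^3/h
  thickness = volume rate / (speed * 60 * width), i.e.
  thickness = throughput / (60 * speed * width * density) * 1000
  thickness = 25662 / (60 * 18.8 * 2.6 * 2500) * 1000 = 3.5 mm

3.5 mm


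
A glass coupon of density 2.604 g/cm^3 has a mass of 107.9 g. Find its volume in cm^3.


Rearrange rho = m / V:
  V = m / rho
  V = 107.9 / 2.604 = 41.436 cm^3

41.436 cm^3


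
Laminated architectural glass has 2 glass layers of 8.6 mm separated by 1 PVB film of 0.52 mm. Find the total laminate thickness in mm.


Total thickness = glass contribution + PVB contribution
  Glass: 2 * 8.6 = 17.2 mm
  PVB: 1 * 0.52 = 0.52 mm
  Total = 17.2 + 0.52 = 17.72 mm

17.72 mm


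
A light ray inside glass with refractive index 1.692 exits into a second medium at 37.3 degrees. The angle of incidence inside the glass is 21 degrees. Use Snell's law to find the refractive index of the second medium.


Apply Snell's law: n1 * sin(theta1) = n2 * sin(theta2)
  n2 = n1 * sin(theta1) / sin(theta2)
  sin(21) = 0.358368
  sin(37.3) = 0.605988
  n2 = 1.692 * 0.358368 / 0.605988 = 1.0006

1.0006


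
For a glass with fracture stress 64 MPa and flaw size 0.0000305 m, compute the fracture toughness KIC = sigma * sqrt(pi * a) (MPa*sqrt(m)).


Fracture toughness: KIC = sigma * sqrt(pi * a)
  pi * a = pi * 0.0000305 = 0.000095819
  sqrt(pi * a) = 0.009789
  KIC = 64 * 0.009789 = 0.626 MPa*sqrt(m)

0.626 MPa*sqrt(m)


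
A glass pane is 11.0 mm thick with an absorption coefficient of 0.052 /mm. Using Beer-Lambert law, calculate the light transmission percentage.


Beer-Lambert law: T = exp(-alpha * thickness)
  exponent = -0.052 * 11.0 = -0.572
  T = exp(-0.572) = 0.5644
  Percentage = 0.5644 * 100 = 56.44%

56.44%


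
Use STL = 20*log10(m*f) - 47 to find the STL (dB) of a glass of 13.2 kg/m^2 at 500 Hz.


Mass law: STL = 20 * log10(m * f) - 47
  m * f = 13.2 * 500 = 6600
  log10(6600) = 3.81954
  STL = 20 * 3.81954 - 47 = 76.3908 - 47 = 29.4 dB

29.4 dB


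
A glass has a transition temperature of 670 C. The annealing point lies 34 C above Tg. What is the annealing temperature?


The annealing temperature is Tg plus the offset:
  T_anneal = 670 + 34 = 704 C

704 C


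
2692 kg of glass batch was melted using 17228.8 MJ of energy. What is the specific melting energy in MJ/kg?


Rearrange E = m * s for s:
  s = E / m
  s = 17228.8 / 2692 = 6.4 MJ/kg

6.4 MJ/kg


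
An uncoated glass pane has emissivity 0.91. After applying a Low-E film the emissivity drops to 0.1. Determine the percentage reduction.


Percentage reduction = (1 - coated/uncoated) * 100
  Ratio = 0.1 / 0.91 = 0.1099
  Reduction = (1 - 0.1099) * 100 = 89.0%

89.0%


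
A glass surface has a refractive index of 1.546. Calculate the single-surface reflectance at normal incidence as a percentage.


Fresnel reflectance at normal incidence:
  R = ((n - 1)/(n + 1))^2
  (n - 1)/(n + 1) = (1.546 - 1)/(1.546 + 1) = 0.214454
  R = 0.214454^2 = 0.0459905
  R(%) = 0.0459905 * 100 = 4.599%

4.599%


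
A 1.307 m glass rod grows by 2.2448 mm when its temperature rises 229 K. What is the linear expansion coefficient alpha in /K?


Rearrange dL = alpha * L0 * dT for alpha:
  alpha = dL / (L0 * dT)
  alpha = (2.2448 / 1000) / (1.307 * 229) = 0.0000075 /K = 7.5 x 10^-6 /K

7.5 x 10^-6 /K


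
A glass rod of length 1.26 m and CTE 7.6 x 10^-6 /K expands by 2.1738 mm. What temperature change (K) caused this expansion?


Rearrange dL = alpha * L0 * dT for dT:
  dT = dL / (alpha * L0)
  dL (m) = 2.1738 / 1000 = 0.0021738
  dT = 0.0021738 / ((7.6 x 10^-6) * 1.26) = 227.0 K

227.0 K


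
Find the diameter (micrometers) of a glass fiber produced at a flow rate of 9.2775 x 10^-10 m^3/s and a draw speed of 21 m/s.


Cross-sectional area from continuity:
  A = Q / v = 9.2775 x 10^-10 / 21 = 4.417857 x 10^-11 m^2
Diameter from circular cross-section:
  d = sqrt(4A / pi) * 10^6 (m -> um)
  d = sqrt(4 * 4.417857 x 10^-11 / pi) * 10^6 = 7.5 um

7.5 um


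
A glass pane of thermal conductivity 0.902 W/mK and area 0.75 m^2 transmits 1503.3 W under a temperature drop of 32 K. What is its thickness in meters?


Fourier's law: t = k * A * dT / Q
  t = 0.902 * 0.75 * 32 / 1503.3
  t = 21.648 / 1503.3 = 0.0144 m

0.0144 m


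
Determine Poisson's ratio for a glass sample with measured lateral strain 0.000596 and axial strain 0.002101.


Poisson's ratio: nu = lateral strain / axial strain
  nu = 0.000596 / 0.002101 = 0.2837

0.2837


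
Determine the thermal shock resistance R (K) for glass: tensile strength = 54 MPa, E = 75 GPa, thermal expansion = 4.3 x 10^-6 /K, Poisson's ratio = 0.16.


Thermal shock resistance: R = sigma * (1 - nu) / (E * alpha)
  Numerator = 54 * (1 - 0.16) = 45.36
  Denominator = 75 * 1000 * (4.3 x 10^-6) = 0.3225
  R = 45.36 / 0.3225 = 140.7 K

140.7 K


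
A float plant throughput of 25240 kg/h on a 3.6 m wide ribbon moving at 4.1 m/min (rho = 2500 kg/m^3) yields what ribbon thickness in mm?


Ribbon cross-section from mass balance:
  Volume rate = throughput / density = 25240 / 2500 = 10.096 m^3/h
  thickness = volume rate / (speed * 60 * width), i.e.
  thickness = throughput / (60 * speed * width * density) * 1000
  thickness = 25240 / (60 * 4.1 * 3.6 * 2500) * 1000 = 11.4 mm

11.4 mm


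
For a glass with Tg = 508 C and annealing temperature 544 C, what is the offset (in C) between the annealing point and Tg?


Offset = T_anneal - Tg:
  offset = 544 - 508 = 36 C

36 C


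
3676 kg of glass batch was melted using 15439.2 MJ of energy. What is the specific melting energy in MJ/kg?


Rearrange E = m * s for s:
  s = E / m
  s = 15439.2 / 3676 = 4.2 MJ/kg

4.2 MJ/kg


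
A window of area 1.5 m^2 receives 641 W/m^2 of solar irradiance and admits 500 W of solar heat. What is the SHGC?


Rearrange Q = Area * SHGC * Irradiance:
  SHGC = Q / (Area * Irradiance)
  SHGC = 500 / (1.5 * 641) = 0.52

0.52


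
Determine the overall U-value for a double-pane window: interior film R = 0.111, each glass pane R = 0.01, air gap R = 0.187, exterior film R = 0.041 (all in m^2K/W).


Total thermal resistance (series):
  R_total = R_in + R_glass + R_air + R_glass + R_out
  R_total = 0.111 + 0.01 + 0.187 + 0.01 + 0.041 = 0.359 m^2K/W
U-value = 1 / R_total = 1 / 0.359 = 2.786 W/m^2K

2.786 W/m^2K


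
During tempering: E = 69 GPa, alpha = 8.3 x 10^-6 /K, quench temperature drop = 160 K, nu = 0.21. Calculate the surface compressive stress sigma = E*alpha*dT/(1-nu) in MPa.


Tempering stress: sigma = E * alpha * dT / (1 - nu)
  E (MPa) = 69 * 1000 = 69000
  Numerator = 69000 * (8.3 x 10^-6) * 160 = 91.632
  Denominator = 1 - 0.21 = 0.79
  sigma = 91.632 / 0.79 = 116.0 MPa

116.0 MPa


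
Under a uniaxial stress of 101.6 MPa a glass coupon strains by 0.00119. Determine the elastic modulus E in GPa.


Young's modulus: E = stress / strain
  E = 101.6 MPa / 0.00119 = 85378.15 MPa
Convert to GPa: 85378.15 / 1000 = 85.38 GPa

85.38 GPa


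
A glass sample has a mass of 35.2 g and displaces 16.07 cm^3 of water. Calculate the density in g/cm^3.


Use the definition of density:
  rho = mass / volume
  rho = 35.2 / 16.07 = 2.19 g/cm^3

2.19 g/cm^3


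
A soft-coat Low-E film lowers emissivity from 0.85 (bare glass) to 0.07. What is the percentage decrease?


Percentage reduction = (1 - coated/uncoated) * 100
  Ratio = 0.07 / 0.85 = 0.0824
  Reduction = (1 - 0.0824) * 100 = 91.8%

91.8%


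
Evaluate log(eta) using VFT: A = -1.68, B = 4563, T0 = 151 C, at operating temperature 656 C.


VFT equation: log(eta) = A + B / (T - T0)
  T - T0 = 656 - 151 = 505
  B / (T - T0) = 4563 / 505 = 9.036
  log(eta) = -1.68 + 9.036 = 7.356

7.356


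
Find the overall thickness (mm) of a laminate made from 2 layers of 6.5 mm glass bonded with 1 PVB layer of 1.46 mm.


Total thickness = glass contribution + PVB contribution
  Glass: 2 * 6.5 = 13.0 mm
  PVB: 1 * 1.46 = 1.46 mm
  Total = 13.0 + 1.46 = 14.46 mm

14.46 mm


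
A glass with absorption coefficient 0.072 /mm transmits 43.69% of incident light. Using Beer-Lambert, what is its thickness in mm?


Rearrange T = exp(-alpha * thickness):
  thickness = -ln(T) / alpha
  T = 43.69/100 = 0.4369
  ln(T) = -0.82805
  -ln(T) = 0.82805
  thickness = 0.82805 / 0.072 = 11.5 mm

11.5 mm


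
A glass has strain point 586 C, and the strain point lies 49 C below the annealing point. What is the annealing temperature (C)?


T_anneal = T_strain + gap:
  T_anneal = 586 + 49 = 635 C

635 C


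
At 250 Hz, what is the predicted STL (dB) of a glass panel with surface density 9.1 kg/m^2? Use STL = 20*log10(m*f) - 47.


Mass law: STL = 20 * log10(m * f) - 47
  m * f = 9.1 * 250 = 2275
  log10(2275) = 3.35698
  STL = 20 * 3.35698 - 47 = 67.1396 - 47 = 20.1 dB

20.1 dB


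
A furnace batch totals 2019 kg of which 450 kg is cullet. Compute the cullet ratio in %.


Cullet ratio = (cullet mass / total batch mass) * 100
  Ratio = 450 / 2019 * 100 = 22.29%

22.29%


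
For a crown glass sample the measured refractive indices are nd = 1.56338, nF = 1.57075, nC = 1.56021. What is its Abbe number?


Abbe number formula: Vd = (nd - 1) / (nF - nC)
  nd - 1 = 1.56338 - 1 = 0.56338
  nF - nC = 1.57075 - 1.56021 = 0.01054
  Vd = 0.56338 / 0.01054 = 53.45

53.45


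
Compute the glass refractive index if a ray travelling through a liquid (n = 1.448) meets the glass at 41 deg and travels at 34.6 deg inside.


Apply Snell's law: n1 * sin(theta1) = n2 * sin(theta2)
  n2 = n1 * sin(theta1) / sin(theta2)
  sin(41) = 0.656059
  sin(34.6) = 0.567844
  n2 = 1.448 * 0.656059 / 0.567844 = 1.6729

1.6729


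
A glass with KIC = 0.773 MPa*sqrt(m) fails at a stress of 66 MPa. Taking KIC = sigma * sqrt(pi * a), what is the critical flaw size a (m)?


Rearrange KIC = sigma * sqrt(pi * a):
  sqrt(pi * a) = KIC / sigma
  sqrt(pi * a) = 0.773 / 66 = 0.011712
  a = (KIC / sigma)^2 / pi
  a = 0.011712^2 / pi = 0.0000437 m

0.0000437 m


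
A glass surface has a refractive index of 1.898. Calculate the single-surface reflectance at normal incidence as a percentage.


Fresnel reflectance at normal incidence:
  R = ((n - 1)/(n + 1))^2
  (n - 1)/(n + 1) = (1.898 - 1)/(1.898 + 1) = 0.309869
  R = 0.309869^2 = 0.0960188
  R(%) = 0.0960188 * 100 = 9.602%

9.602%


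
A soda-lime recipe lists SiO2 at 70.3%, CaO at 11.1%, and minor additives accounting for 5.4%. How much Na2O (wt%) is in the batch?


Pieces sum to 100%:
  Na2O = 100 - (SiO2 + CaO + others)
  Na2O = 100 - (70.3 + 11.1 + 5.4) = 13.2%

13.2%


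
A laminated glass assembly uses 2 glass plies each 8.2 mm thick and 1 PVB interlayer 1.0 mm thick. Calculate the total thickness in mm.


Total thickness = glass contribution + PVB contribution
  Glass: 2 * 8.2 = 16.4 mm
  PVB: 1 * 1.0 = 1.0 mm
  Total = 16.4 + 1.0 = 17.4 mm

17.4 mm


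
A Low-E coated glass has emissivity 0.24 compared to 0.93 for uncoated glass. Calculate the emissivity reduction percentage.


Percentage reduction = (1 - coated/uncoated) * 100
  Ratio = 0.24 / 0.93 = 0.2581
  Reduction = (1 - 0.2581) * 100 = 74.2%

74.2%


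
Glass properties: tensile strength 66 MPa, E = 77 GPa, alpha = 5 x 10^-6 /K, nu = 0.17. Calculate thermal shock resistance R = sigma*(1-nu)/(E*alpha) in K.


Thermal shock resistance: R = sigma * (1 - nu) / (E * alpha)
  Numerator = 66 * (1 - 0.17) = 54.78
  Denominator = 77 * 1000 * (5 x 10^-6) = 0.385
  R = 54.78 / 0.385 = 142.3 K

142.3 K


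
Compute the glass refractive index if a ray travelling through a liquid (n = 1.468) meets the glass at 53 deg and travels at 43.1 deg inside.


Apply Snell's law: n1 * sin(theta1) = n2 * sin(theta2)
  n2 = n1 * sin(theta1) / sin(theta2)
  sin(53) = 0.798636
  sin(43.1) = 0.683274
  n2 = 1.468 * 0.798636 / 0.683274 = 1.7159

1.7159


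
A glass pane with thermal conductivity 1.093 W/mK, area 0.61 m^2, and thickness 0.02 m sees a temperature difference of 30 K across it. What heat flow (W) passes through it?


Fourier's law: Q = k * A * dT / t
  Q = 1.093 * 0.61 * 30 / 0.02
  Q = 20.0019 / 0.02 = 1000.1 W

1000.1 W


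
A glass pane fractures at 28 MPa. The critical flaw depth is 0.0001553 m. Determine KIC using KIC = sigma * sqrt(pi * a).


Fracture toughness: KIC = sigma * sqrt(pi * a)
  pi * a = pi * 0.0001553 = 0.000487889
  sqrt(pi * a) = 0.022088
  KIC = 28 * 0.022088 = 0.618 MPa*sqrt(m)

0.618 MPa*sqrt(m)


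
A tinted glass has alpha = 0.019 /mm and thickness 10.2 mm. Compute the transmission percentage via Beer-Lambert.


Beer-Lambert law: T = exp(-alpha * thickness)
  exponent = -0.019 * 10.2 = -0.1938
  T = exp(-0.1938) = 0.8238
  Percentage = 0.8238 * 100 = 82.38%

82.38%


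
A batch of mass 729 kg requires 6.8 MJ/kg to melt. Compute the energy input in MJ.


Total energy = mass * specific energy
  E = 729 * 6.8 = 4957.2 MJ

4957.2 MJ


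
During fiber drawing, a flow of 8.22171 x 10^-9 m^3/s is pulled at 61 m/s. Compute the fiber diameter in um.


Cross-sectional area from continuity:
  A = Q / v = 8.22171 x 10^-9 / 61 = 1.347821 x 10^-10 m^2
Diameter from circular cross-section:
  d = sqrt(4A / pi) * 10^6 (m -> um)
  d = sqrt(4 * 1.347821 x 10^-10 / pi) * 10^6 = 13.1 um

13.1 um


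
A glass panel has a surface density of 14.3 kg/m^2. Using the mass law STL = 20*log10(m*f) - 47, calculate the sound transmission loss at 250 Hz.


Mass law: STL = 20 * log10(m * f) - 47
  m * f = 14.3 * 250 = 3575
  log10(3575) = 3.55328
  STL = 20 * 3.55328 - 47 = 71.0656 - 47 = 24.1 dB

24.1 dB


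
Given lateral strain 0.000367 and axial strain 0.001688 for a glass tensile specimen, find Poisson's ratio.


Poisson's ratio: nu = lateral strain / axial strain
  nu = 0.000367 / 0.001688 = 0.2174

0.2174


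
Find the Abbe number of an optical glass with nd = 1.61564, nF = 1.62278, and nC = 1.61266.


Abbe number formula: Vd = (nd - 1) / (nF - nC)
  nd - 1 = 1.61564 - 1 = 0.61564
  nF - nC = 1.62278 - 1.61266 = 0.01012
  Vd = 0.61564 / 0.01012 = 60.83

60.83


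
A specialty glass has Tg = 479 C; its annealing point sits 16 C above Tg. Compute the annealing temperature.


The annealing temperature is Tg plus the offset:
  T_anneal = 479 + 16 = 495 C

495 C


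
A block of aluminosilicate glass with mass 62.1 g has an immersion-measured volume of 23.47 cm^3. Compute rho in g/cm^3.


Use the definition of density:
  rho = mass / volume
  rho = 62.1 / 23.47 = 2.646 g/cm^3

2.646 g/cm^3


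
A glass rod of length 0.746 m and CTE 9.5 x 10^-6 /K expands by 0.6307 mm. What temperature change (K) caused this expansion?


Rearrange dL = alpha * L0 * dT for dT:
  dT = dL / (alpha * L0)
  dL (m) = 0.6307 / 1000 = 0.0006307
  dT = 0.0006307 / ((9.5 x 10^-6) * 0.746) = 89.0 K

89.0 K


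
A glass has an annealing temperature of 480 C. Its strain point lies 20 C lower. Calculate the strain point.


Strain point = annealing point - difference:
  T_strain = 480 - 20 = 460 C

460 C


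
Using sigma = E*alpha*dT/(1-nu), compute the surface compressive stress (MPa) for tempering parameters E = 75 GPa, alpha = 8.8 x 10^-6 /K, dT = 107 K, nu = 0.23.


Tempering stress: sigma = E * alpha * dT / (1 - nu)
  E (MPa) = 75 * 1000 = 75000
  Numerator = 75000 * (8.8 x 10^-6) * 107 = 70.62
  Denominator = 1 - 0.23 = 0.77
  sigma = 70.62 / 0.77 = 91.7 MPa

91.7 MPa


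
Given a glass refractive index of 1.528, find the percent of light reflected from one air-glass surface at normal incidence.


Fresnel reflectance at normal incidence:
  R = ((n - 1)/(n + 1))^2
  (n - 1)/(n + 1) = (1.528 - 1)/(1.528 + 1) = 0.208861
  R = 0.208861^2 = 0.0436229
  R(%) = 0.0436229 * 100 = 4.362%

4.362%


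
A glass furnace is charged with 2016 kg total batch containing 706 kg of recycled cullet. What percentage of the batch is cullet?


Cullet ratio = (cullet mass / total batch mass) * 100
  Ratio = 706 / 2016 * 100 = 35.02%

35.02%


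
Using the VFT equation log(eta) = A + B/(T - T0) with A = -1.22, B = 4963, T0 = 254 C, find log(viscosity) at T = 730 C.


VFT equation: log(eta) = A + B / (T - T0)
  T - T0 = 730 - 254 = 476
  B / (T - T0) = 4963 / 476 = 10.426
  log(eta) = -1.22 + 10.426 = 9.206

9.206


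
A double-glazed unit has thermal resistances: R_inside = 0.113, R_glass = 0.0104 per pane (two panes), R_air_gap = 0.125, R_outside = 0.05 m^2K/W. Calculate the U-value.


Total thermal resistance (series):
  R_total = R_in + R_glass + R_air + R_glass + R_out
  R_total = 0.113 + 0.0104 + 0.125 + 0.0104 + 0.05 = 0.3088 m^2K/W
U-value = 1 / R_total = 1 / 0.3088 = 3.238 W/m^2K

3.238 W/m^2K


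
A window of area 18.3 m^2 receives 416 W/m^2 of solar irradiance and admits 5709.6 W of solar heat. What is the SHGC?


Rearrange Q = Area * SHGC * Irradiance:
  SHGC = Q / (Area * Irradiance)
  SHGC = 5709.6 / (18.3 * 416) = 0.75

0.75


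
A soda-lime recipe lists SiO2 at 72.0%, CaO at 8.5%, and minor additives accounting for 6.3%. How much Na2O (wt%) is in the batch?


Pieces sum to 100%:
  Na2O = 100 - (SiO2 + CaO + others)
  Na2O = 100 - (72.0 + 8.5 + 6.3) = 13.2%

13.2%


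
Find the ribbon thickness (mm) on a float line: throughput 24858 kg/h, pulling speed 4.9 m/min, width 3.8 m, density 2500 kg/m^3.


Ribbon cross-section from mass balance:
  Volume rate = throughput / density = 24858 / 2500 = 9.9432 m^3/h
  thickness = volume rate / (speed * 60 * width), i.e.
  thickness = throughput / (60 * speed * width * density) * 1000
  thickness = 24858 / (60 * 4.9 * 3.8 * 2500) * 1000 = 8.9 mm

8.9 mm
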